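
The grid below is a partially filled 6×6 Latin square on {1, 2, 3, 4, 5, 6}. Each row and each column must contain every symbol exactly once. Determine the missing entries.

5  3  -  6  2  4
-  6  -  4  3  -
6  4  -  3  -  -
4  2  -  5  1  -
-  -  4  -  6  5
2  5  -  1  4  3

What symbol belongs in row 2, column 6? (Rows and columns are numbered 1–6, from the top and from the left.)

(r1,c3): row 1 has {2,3,4,5,6}; column 3 has {4}, so it must be 1.
(r2,c1): row 2 has {3,4,6}; column 1 has {2,4,5,6}, so it must be 1.
(r2,c6): row 2 has {1,3,4,6}; column 6 has {3,4,5}, so it must be 2.

2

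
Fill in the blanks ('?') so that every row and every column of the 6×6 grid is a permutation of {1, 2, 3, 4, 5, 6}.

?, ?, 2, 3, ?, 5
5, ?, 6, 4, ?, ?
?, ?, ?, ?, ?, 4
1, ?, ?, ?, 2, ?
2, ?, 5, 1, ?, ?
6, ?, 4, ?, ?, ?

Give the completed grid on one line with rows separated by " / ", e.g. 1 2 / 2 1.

At row 1, column 1: row 1 has {2,3,5}; column 1 has {1,2,5,6}; that leaves 4.
At row 3, column 1: row 3 has {4}; column 1 has {1,2,4,5,6}; that leaves 3.
At row 3, column 3: row 3 has {3,4}; column 3 has {2,4,5,6}; that leaves 1.
At row 4, column 3: row 4 has {1,2}; column 3 has {1,2,4,5,6}; that leaves 3.
At row 4, column 6: row 4 has {1,2,3}; column 6 has {4,5}; that leaves 6.
At row 5, column 6: row 5 has {1,2,5}; column 6 has {4,5,6}; that leaves 3.
At row 4, column 4: row 4 has {1,2,3,6}; column 4 has {1,3,4}; that leaves 5.
At row 6, column 4: row 6 has {4,6}; column 4 has {1,3,4,5}; that leaves 2.
At row 6, column 6: row 6 has {2,4,6}; column 6 has {3,4,5,6}; that leaves 1.
At row 2, column 6: row 2 has {4,5,6}; column 6 has {1,3,4,5,6}; that leaves 2.
At row 3, column 4: row 3 has {1,3,4}; column 4 has {1,2,3,4,5}; that leaves 6.
At row 3, column 5: row 3 has {1,3,4,6}; column 5 has {2}; that leaves 5.
At row 4, column 2: row 4 has {1,2,3,5,6}; column 2 is empty so far; that leaves 4.
At row 5, column 2: row 5 has {1,2,3,5}; column 2 has {4}; that leaves 6.
At row 5, column 5: row 5 has {1,2,3,5,6}; column 5 has {2,5}; that leaves 4.
At row 6, column 5: row 6 has {1,2,4,6}; column 5 has {2,4,5}; that leaves 3.
At row 1, column 2: row 1 has {2,3,4,5}; column 2 has {4,6}; that leaves 1.
At row 1, column 5: row 1 has {1,2,3,4,5}; column 5 has {2,3,4,5}; that leaves 6.
At row 2, column 2: row 2 has {2,4,5,6}; column 2 has {1,4,6}; that leaves 3.
At row 2, column 5: row 2 has {2,3,4,5,6}; column 5 has {2,3,4,5,6}; that leaves 1.
At row 3, column 2: row 3 has {1,3,4,5,6}; column 2 has {1,3,4,6}; that leaves 2.
At row 6, column 2: row 6 has {1,2,3,4,6}; column 2 has {1,2,3,4,6}; that leaves 5.

4 1 2 3 6 5 / 5 3 6 4 1 2 / 3 2 1 6 5 4 / 1 4 3 5 2 6 / 2 6 5 1 4 3 / 6 5 4 2 3 1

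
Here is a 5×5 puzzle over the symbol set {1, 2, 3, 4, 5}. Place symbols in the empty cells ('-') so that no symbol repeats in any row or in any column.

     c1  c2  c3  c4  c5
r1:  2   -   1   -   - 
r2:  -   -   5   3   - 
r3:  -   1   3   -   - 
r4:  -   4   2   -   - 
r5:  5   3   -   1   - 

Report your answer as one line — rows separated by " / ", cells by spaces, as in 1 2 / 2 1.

2 5 1 4 3 / 1 2 5 3 4 / 4 1 3 2 5 / 3 4 2 5 1 / 5 3 4 1 2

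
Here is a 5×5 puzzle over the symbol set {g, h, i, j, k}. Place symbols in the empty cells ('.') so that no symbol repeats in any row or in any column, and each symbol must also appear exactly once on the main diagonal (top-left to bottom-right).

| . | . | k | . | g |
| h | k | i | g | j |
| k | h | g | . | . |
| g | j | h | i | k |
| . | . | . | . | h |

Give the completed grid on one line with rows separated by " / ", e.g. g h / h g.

j i k h g / h k i g j / k h g j i / g j h i k / i g j k h

Cell (r1,c1): row 1 has {g,k}; column 1 has {g,h,k}; the diagonal has {g,h,i,k} → j.
Cell (r1,c2): row 1 has {g,j,k}; column 2 has {h,j,k} → i.
Cell (r1,c4): row 1 has {g,i,j,k}; column 4 has {g,i} → h.
Cell (r3,c4): row 3 has {g,h,k}; column 4 has {g,h,i} → j.
Cell (r3,c5): row 3 has {g,h,j,k}; column 5 has {g,h,j,k} → i.
Cell (r5,c1): row 5 has {h}; column 1 has {g,h,j,k} → i.
Cell (r5,c2): row 5 has {h,i}; column 2 has {h,i,j,k} → g.
Cell (r5,c3): row 5 has {g,h,i}; column 3 has {g,h,i,k} → j.
Cell (r5,c4): row 5 has {g,h,i,j}; column 4 has {g,h,i,j} → k.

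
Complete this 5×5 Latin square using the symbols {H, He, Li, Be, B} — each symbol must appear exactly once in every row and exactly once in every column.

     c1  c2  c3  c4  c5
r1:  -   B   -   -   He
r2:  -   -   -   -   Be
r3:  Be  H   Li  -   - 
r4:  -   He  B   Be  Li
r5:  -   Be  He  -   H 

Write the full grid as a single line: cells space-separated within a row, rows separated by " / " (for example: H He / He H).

At row 2, column 2: row 2 has {Be}; column 2 has {H,He,Be,B}; that leaves Li.
At row 2, column 3: row 2 has {Li,Be}; column 3 has {He,Li,B}; that leaves H.
At row 3, column 5: row 3 has {H,Li,Be}; column 5 has {H,He,Li,Be}; that leaves B.
At row 4, column 1: row 4 has {He,Li,Be,B}; column 1 has {Be}; that leaves H.
At row 1, column 1: row 1 has {He,B}; column 1 has {H,Be}; that leaves Li.
At row 1, column 3: row 1 has {He,Li,B}; column 3 has {H,He,Li,B}; that leaves Be.
At row 1, column 4: row 1 has {He,Li,Be,B}; column 4 has {Be}; that leaves H.
At row 3, column 4: row 3 has {H,Li,Be,B}; column 4 has {H,Be}; that leaves He.
At row 5, column 1: row 5 has {H,He,Be}; column 1 has {H,Li,Be}; that leaves B.
At row 5, column 4: row 5 has {H,He,Be,B}; column 4 has {H,He,Be}; that leaves Li.
At row 2, column 1: row 2 has {H,Li,Be}; column 1 has {H,Li,Be,B}; that leaves He.
At row 2, column 4: row 2 has {H,He,Li,Be}; column 4 has {H,He,Li,Be}; that leaves B.

Li B Be H He / He Li H B Be / Be H Li He B / H He B Be Li / B Be He Li H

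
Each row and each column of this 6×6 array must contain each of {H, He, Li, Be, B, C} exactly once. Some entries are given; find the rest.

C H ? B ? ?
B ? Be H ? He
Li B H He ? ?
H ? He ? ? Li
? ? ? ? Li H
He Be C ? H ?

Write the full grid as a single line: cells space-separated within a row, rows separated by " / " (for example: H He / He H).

(r1,c3) = Li
(r1,c6) = Be
(r2,c5) = C
(r3,c5) = Be
(r3,c6) = C
(r4,c2) = C
(r4,c4) = Be
(r4,c5) = B
(r5,c1) = Be
(r5,c2) = He
(r5,c3) = B
(r5,c4) = C
(r6,c4) = Li
(r6,c6) = B
(r1,c5) = He
(r2,c2) = Li

C H Li B He Be / B Li Be H C He / Li B H He Be C / H C He Be B Li / Be He B C Li H / He Be C Li H B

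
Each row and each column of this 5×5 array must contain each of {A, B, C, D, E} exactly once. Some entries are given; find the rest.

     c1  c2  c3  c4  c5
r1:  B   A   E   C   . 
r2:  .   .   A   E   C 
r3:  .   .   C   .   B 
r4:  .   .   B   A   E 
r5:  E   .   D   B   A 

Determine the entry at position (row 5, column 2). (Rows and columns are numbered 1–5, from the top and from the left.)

C

(r1,c5) = D
(r2,c1) = D
(r2,c2) = B
(r3,c1) = A
(r3,c4) = D
(r4,c1) = C
(r4,c2) = D
(r5,c2) = C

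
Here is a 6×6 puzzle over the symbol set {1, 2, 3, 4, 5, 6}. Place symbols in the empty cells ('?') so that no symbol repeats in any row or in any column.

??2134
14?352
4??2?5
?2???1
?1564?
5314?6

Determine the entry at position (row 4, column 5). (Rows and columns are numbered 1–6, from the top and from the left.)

row 1 has {1,2,3,4}; column 1 has {1,4,5} — only 6 is left for (r1,c1).
row 1 has {1,2,3,4,6}; column 2 has {1,2,3,4} — only 5 is left for (r1,c2).
row 2 has {1,2,3,4,5}; column 3 has {1,2,5} — only 6 is left for (r2,c3).
row 3 has {2,4,5}; column 2 has {1,2,3,4,5} — only 6 is left for (r3,c2).
row 3 has {2,4,5,6}; column 3 has {1,2,5,6} — only 3 is left for (r3,c3).
row 3 has {2,3,4,5,6}; column 5 has {3,4,5} — only 1 is left for (r3,c5).
row 4 has {1,2}; column 1 has {1,4,5,6} — only 3 is left for (r4,c1).
row 4 has {1,2,3}; column 3 has {1,2,3,5,6} — only 4 is left for (r4,c3).
row 4 has {1,2,3,4}; column 4 has {1,2,3,4,6} — only 5 is left for (r4,c4).
row 4 has {1,2,3,4,5}; column 5 has {1,3,4,5} — only 6 is left for (r4,c5).

6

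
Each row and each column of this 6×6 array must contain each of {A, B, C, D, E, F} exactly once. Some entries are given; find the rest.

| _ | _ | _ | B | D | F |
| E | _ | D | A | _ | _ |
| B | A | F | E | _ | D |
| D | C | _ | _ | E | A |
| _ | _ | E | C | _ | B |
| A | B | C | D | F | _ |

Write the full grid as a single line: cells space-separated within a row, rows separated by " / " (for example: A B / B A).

(r1,c1): row 1 has {B,D,F}; column 1 has {A,B,D,E}, so it must be C.
(r1,c2): row 1 has {B,C,D,F}; column 2 has {A,B,C}, so it must be E.
(r1,c3): row 1 has {B,C,D,E,F}; column 3 has {C,D,E,F}, so it must be A.
(r2,c2): row 2 has {A,D,E}; column 2 has {A,B,C,E}, so it must be F.
(r2,c6): row 2 has {A,D,E,F}; column 6 has {A,B,D,F}, so it must be C.
(r3,c5): row 3 has {A,B,D,E,F}; column 5 has {D,E,F}, so it must be C.
(r4,c3): row 4 has {A,C,D,E}; column 3 has {A,C,D,E,F}, so it must be B.
(r4,c4): row 4 has {A,B,C,D,E}; column 4 has {A,B,C,D,E}, so it must be F.
(r5,c1): row 5 has {B,C,E}; column 1 has {A,B,C,D,E}, so it must be F.
(r5,c2): row 5 has {B,C,E,F}; column 2 has {A,B,C,E,F}, so it must be D.
(r5,c5): row 5 has {B,C,D,E,F}; column 5 has {C,D,E,F}, so it must be A.
(r6,c6): row 6 has {A,B,C,D,F}; column 6 has {A,B,C,D,F}, so it must be E.
(r2,c5): row 2 has {A,C,D,E,F}; column 5 has {A,C,D,E,F}, so it must be B.

C E A B D F / E F D A B C / B A F E C D / D C B F E A / F D E C A B / A B C D F E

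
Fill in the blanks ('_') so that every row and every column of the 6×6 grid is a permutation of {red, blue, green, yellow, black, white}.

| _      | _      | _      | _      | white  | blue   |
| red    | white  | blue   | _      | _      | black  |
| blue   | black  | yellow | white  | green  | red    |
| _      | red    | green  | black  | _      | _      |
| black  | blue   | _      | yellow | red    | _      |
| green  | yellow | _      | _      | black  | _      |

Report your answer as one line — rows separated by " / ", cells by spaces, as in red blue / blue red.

yellow green black red white blue / red white blue green yellow black / blue black yellow white green red / white red green black blue yellow / black blue white yellow red green / green yellow red blue black white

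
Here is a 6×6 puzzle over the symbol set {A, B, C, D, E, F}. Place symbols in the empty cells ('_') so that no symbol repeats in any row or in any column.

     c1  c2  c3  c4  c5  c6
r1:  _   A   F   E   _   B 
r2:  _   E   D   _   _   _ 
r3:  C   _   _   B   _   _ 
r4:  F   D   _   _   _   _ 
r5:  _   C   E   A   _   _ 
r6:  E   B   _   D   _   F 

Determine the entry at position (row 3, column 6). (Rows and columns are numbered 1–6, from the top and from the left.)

E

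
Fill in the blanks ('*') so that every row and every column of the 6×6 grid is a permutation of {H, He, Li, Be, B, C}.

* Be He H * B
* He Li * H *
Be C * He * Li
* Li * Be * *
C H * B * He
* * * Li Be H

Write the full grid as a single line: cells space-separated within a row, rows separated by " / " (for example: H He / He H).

(r1,c1) = Li
(r1,c5) = C
(r2,c1) = B
(r2,c4) = C
(r2,c6) = Be
(r3,c5) = B
(r4,c5) = He
(r4,c6) = C
(r5,c3) = Be
(r5,c5) = Li
(r6,c1) = He
(r6,c2) = B
(r6,c3) = C
(r3,c3) = H
(r4,c1) = H
(r4,c3) = B

Li Be He H C B / B He Li C H Be / Be C H He B Li / H Li B Be He C / C H Be B Li He / He B C Li Be H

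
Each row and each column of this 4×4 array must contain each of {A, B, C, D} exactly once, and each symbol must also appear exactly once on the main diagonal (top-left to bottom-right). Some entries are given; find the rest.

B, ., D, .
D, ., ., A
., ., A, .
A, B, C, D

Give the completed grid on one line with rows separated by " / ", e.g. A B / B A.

B A D C / D C B A / C D A B / A B C D

(r1,c4) = C
(r2,c2) = C
(r2,c3) = B
(r3,c1) = C
(r3,c2) = D
(r3,c4) = B
(r1,c2) = A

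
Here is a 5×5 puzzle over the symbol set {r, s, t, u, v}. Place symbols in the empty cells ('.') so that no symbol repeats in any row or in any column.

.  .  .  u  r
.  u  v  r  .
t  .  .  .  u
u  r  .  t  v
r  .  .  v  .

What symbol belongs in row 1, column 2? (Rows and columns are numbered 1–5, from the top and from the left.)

s

(r2,c1) = s
(r2,c5) = t
(r3,c4) = s
(r4,c3) = s
(r5,c5) = s
(r1,c1) = v
(r1,c3) = t
(r3,c2) = v
(r3,c3) = r
(r5,c2) = t
(r5,c3) = u
(r1,c2) = s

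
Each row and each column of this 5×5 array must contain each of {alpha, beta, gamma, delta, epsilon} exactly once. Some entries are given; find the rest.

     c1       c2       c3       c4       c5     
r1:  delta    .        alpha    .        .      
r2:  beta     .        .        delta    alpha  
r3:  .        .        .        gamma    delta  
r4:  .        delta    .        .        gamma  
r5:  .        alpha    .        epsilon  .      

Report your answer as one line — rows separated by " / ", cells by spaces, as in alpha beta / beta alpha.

delta gamma alpha beta epsilon / beta epsilon gamma delta alpha / alpha beta epsilon gamma delta / epsilon delta beta alpha gamma / gamma alpha delta epsilon beta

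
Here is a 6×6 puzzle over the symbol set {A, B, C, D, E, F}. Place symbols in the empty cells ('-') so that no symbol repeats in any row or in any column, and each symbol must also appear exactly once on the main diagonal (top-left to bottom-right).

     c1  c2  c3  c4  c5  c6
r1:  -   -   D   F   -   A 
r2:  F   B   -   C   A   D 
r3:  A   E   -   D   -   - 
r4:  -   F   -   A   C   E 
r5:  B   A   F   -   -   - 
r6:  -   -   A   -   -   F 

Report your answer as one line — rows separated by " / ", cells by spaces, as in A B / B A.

E C D F B A / F B E C A D / A E C D F B / D F B A C E / B A F E D C / C D A B E F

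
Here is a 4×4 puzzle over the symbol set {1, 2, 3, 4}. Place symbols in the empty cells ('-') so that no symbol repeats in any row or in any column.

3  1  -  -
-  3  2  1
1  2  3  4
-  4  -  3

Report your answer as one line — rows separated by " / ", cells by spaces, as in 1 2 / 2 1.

3 1 4 2 / 4 3 2 1 / 1 2 3 4 / 2 4 1 3

(r1,c3): row 1 has {1,3}; column 3 has {2,3}, so it must be 4.
(r1,c4): row 1 has {1,3,4}; column 4 has {1,3,4}, so it must be 2.
(r2,c1): row 2 has {1,2,3}; column 1 has {1,3}, so it must be 4.
(r4,c1): row 4 has {3,4}; column 1 has {1,3,4}, so it must be 2.
(r4,c3): row 4 has {2,3,4}; column 3 has {2,3,4}, so it must be 1.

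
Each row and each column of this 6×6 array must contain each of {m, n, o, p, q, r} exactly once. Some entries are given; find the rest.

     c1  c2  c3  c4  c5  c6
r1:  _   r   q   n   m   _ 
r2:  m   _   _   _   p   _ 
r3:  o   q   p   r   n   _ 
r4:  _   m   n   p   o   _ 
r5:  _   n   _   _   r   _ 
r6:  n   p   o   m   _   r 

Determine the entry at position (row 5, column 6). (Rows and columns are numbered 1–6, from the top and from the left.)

p

At row 1, column 1: row 1 has {m,n,q,r}; column 1 has {m,n,o}; that leaves p.
At row 1, column 6: row 1 has {m,n,p,q,r}; column 6 has {r}; that leaves o.
At row 2, column 2: row 2 has {m,p}; column 2 has {m,n,p,q,r}; that leaves o.
At row 2, column 3: row 2 has {m,o,p}; column 3 has {n,o,p,q}; that leaves r.
At row 2, column 4: row 2 has {m,o,p,r}; column 4 has {m,n,p,r}; that leaves q.
At row 2, column 6: row 2 has {m,o,p,q,r}; column 6 has {o,r}; that leaves n.
At row 3, column 6: row 3 has {n,o,p,q,r}; column 6 has {n,o,r}; that leaves m.
At row 4, column 6: row 4 has {m,n,o,p}; column 6 has {m,n,o,r}; that leaves q.
At row 5, column 1: row 5 has {n,r}; column 1 has {m,n,o,p}; that leaves q.
At row 5, column 3: row 5 has {n,q,r}; column 3 has {n,o,p,q,r}; that leaves m.
At row 5, column 4: row 5 has {m,n,q,r}; column 4 has {m,n,p,q,r}; that leaves o.
At row 5, column 6: row 5 has {m,n,o,q,r}; column 6 has {m,n,o,q,r}; that leaves p.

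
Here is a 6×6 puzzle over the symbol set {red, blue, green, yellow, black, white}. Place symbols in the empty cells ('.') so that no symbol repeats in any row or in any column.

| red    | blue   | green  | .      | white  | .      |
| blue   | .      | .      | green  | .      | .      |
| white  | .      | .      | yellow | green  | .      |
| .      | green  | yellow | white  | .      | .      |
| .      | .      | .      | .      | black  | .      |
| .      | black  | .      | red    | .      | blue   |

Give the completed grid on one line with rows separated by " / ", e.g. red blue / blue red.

row 1 has {red,blue,green,white}; column 4 has {red,green,yellow,white} — only black is left for (r1,c4).
row 1 has {red,blue,green,black,white}; column 6 has {blue} — only yellow is left for (r1,c6).
row 3 has {green,yellow,white}; column 2 has {blue,green,black} — only red is left for (r3,c2).
row 3 has {red,green,yellow,white}; column 6 has {blue,yellow} — only black is left for (r3,c6).
row 4 has {green,yellow,white}; column 1 has {red,blue,white} — only black is left for (r4,c1).
row 4 has {green,yellow,black,white}; column 6 has {blue,yellow,black} — only red is left for (r4,c6).
row 5 has {black}; column 4 has {red,green,yellow,black,white} — only blue is left for (r5,c4).
row 6 has {red,blue,black}; column 3 has {green,yellow} — only white is left for (r6,c3).
row 6 has {red,blue,black,white}; column 5 has {green,black,white} — only yellow is left for (r6,c5).
row 2 has {blue,green}; column 5 has {green,yellow,black,white} — only red is left for (r2,c5).
row 2 has {red,blue,green}; column 6 has {red,blue,yellow,black} — only white is left for (r2,c6).
row 3 has {red,green,yellow,black,white}; column 3 has {green,yellow,white} — only blue is left for (r3,c3).
row 4 has {red,green,yellow,black,white}; column 5 has {red,green,yellow,black,white} — only blue is left for (r4,c5).
row 5 has {blue,black}; column 3 has {blue,green,yellow,white} — only red is left for (r5,c3).
row 5 has {red,blue,black}; column 6 has {red,blue,yellow,black,white} — only green is left for (r5,c6).
row 6 has {red,blue,yellow,black,white}; column 1 has {red,blue,black,white} — only green is left for (r6,c1).
row 2 has {red,blue,green,white}; column 2 has {red,blue,green,black} — only yellow is left for (r2,c2).
row 2 has {red,blue,green,yellow,white}; column 3 has {red,blue,green,yellow,white} — only black is left for (r2,c3).
row 5 has {red,blue,green,black}; column 1 has {red,blue,green,black,white} — only yellow is left for (r5,c1).
row 5 has {red,blue,green,yellow,black}; column 2 has {red,blue,green,yellow,black} — only white is left for (r5,c2).

red blue green black white yellow / blue yellow black green red white / white red blue yellow green black / black green yellow white blue red / yellow white red blue black green / green black white red yellow blue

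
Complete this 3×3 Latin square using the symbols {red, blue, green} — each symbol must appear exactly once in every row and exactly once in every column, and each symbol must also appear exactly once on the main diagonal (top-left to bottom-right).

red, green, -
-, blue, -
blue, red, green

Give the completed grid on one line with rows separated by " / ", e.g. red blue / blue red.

red green blue / green blue red / blue red green

(r1,c3) = blue
(r2,c1) = green
(r2,c3) = red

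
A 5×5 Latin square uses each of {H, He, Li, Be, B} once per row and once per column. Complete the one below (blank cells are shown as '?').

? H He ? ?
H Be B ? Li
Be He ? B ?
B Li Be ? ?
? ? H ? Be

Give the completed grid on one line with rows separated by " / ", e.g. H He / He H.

Li H He Be B / H Be B He Li / Be He Li B H / B Li Be H He / He B H Li Be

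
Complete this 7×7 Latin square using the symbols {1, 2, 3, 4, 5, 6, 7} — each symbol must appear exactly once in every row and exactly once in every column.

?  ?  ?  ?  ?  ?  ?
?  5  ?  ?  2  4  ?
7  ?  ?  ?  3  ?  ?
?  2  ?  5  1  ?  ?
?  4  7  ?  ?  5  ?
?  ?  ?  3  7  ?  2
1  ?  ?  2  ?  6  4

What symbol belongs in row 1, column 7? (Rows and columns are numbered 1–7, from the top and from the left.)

1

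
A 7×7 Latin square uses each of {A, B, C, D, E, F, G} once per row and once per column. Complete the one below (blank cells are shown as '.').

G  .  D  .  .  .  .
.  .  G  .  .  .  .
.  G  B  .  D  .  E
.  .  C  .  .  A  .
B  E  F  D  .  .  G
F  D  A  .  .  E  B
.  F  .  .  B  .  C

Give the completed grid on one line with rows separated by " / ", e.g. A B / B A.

G C D E F B A / C A G B E D F / A G B C D F E / E B C F G A D / B E F D A C G / F D A G C E B / D F E A B G C

(r4,c2) = B
(r5,c6) = C
(r7,c3) = E
(r3,c6) = F
(r5,c5) = A
(r1,c6) = B
(r2,c6) = D
(r7,c6) = G
(r7,c4) = A
(r3,c4) = C
(r6,c4) = G
(r6,c5) = C
(r7,c1) = D
(r3,c1) = A
(r4,c1) = E
(r4,c4) = F
(r4,c5) = G
(r4,c7) = D
(r1,c4) = E
(r1,c5) = F
(r1,c7) = A
(r2,c1) = C
(r2,c2) = A
(r2,c4) = B
(r2,c5) = E
(r2,c7) = F
(r1,c2) = C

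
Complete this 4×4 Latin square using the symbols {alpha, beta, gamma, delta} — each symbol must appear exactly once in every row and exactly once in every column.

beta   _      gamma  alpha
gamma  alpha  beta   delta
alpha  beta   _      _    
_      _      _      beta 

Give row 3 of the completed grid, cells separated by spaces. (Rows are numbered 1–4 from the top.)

alpha beta delta gamma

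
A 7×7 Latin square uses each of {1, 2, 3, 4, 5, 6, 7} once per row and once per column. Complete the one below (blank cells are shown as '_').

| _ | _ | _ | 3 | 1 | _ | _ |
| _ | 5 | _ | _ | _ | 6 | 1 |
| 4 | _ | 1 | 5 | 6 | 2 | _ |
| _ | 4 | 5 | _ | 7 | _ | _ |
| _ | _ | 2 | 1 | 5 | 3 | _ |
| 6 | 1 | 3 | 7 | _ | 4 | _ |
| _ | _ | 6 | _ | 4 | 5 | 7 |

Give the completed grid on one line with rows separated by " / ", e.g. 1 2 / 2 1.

5 2 4 3 1 7 6 / 2 5 7 4 3 6 1 / 4 7 1 5 6 2 3 / 3 4 5 6 7 1 2 / 7 6 2 1 5 3 4 / 6 1 3 7 2 4 5 / 1 3 6 2 4 5 7

At row 1, column 6: row 1 has {1,3}; column 6 has {2,3,4,5,6}; that leaves 7.
At row 3, column 7: row 3 has {1,2,4,5,6}; column 7 has {1,7}; that leaves 3.
At row 4, column 6: row 4 has {4,5,7}; column 6 has {2,3,4,5,6,7}; that leaves 1.
At row 5, column 1: row 5 has {1,2,3,5}; column 1 has {4,6}; that leaves 7.
At row 5, column 2: row 5 has {1,2,3,5,7}; column 2 has {1,4,5}; that leaves 6.
At row 5, column 7: row 5 has {1,2,3,5,6,7}; column 7 has {1,3,7}; that leaves 4.
At row 6, column 5: row 6 has {1,3,4,6,7}; column 5 has {1,4,5,6,7}; that leaves 2.
At row 6, column 7: row 6 has {1,2,3,4,6,7}; column 7 has {1,3,4,7}; that leaves 5.
At row 7, column 4: row 7 has {4,5,6,7}; column 4 has {1,3,5,7}; that leaves 2.
At row 1, column 2: row 1 has {1,3,7}; column 2 has {1,4,5,6}; that leaves 2.
At row 1, column 3: row 1 has {1,2,3,7}; column 3 has {1,2,3,5,6}; that leaves 4.
At row 1, column 7: row 1 has {1,2,3,4,7}; column 7 has {1,3,4,5,7}; that leaves 6.
At row 2, column 3: row 2 has {1,5,6}; column 3 has {1,2,3,4,5,6}; that leaves 7.
At row 2, column 4: row 2 has {1,5,6,7}; column 4 has {1,2,3,5,7}; that leaves 4.
At row 2, column 5: row 2 has {1,4,5,6,7}; column 5 has {1,2,4,5,6,7}; that leaves 3.
At row 3, column 2: row 3 has {1,2,3,4,5,6}; column 2 has {1,2,4,5,6}; that leaves 7.
At row 4, column 4: row 4 has {1,4,5,7}; column 4 has {1,2,3,4,5,7}; that leaves 6.
At row 4, column 7: row 4 has {1,4,5,6,7}; column 7 has {1,3,4,5,6,7}; that leaves 2.
At row 7, column 2: row 7 has {2,4,5,6,7}; column 2 has {1,2,4,5,6,7}; that leaves 3.
At row 1, column 1: row 1 has {1,2,3,4,6,7}; column 1 has {4,6,7}; that leaves 5.
At row 2, column 1: row 2 has {1,3,4,5,6,7}; column 1 has {4,5,6,7}; that leaves 2.
At row 4, column 1: row 4 has {1,2,4,5,6,7}; column 1 has {2,4,5,6,7}; that leaves 3.
At row 7, column 1: row 7 has {2,3,4,5,6,7}; column 1 has {2,3,4,5,6,7}; that leaves 1.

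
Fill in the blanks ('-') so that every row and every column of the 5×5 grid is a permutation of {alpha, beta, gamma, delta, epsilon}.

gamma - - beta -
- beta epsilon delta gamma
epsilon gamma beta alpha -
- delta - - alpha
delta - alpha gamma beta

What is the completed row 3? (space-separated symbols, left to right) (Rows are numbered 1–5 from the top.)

(r1,c3): row 1 has {beta,gamma}; column 3 has {alpha,beta,epsilon}, so it must be delta.
(r1,c5): row 1 has {beta,gamma,delta}; column 5 has {alpha,beta,gamma}, so it must be epsilon.
(r2,c1): row 2 has {beta,gamma,delta,epsilon}; column 1 has {gamma,delta,epsilon}, so it must be alpha.
(r3,c5): row 3 has {alpha,beta,gamma,epsilon}; column 5 has {alpha,beta,gamma,epsilon}, so it must be delta.

epsilon gamma beta alpha delta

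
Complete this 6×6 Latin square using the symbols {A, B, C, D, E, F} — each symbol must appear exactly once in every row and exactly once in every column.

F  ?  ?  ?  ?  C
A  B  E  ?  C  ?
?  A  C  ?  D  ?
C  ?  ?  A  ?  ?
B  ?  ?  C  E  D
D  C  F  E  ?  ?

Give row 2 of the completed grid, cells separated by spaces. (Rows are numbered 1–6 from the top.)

A B E D C F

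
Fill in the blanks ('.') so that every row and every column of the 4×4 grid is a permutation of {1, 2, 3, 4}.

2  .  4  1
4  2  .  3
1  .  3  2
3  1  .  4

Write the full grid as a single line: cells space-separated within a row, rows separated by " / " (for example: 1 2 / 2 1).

row 1 has {1,2,4}; column 2 has {1,2} — only 3 is left for (r1,c2).
row 2 has {2,3,4}; column 3 has {3,4} — only 1 is left for (r2,c3).
row 3 has {1,2,3}; column 2 has {1,2,3} — only 4 is left for (r3,c2).
row 4 has {1,3,4}; column 3 has {1,3,4} — only 2 is left for (r4,c3).

2 3 4 1 / 4 2 1 3 / 1 4 3 2 / 3 1 2 4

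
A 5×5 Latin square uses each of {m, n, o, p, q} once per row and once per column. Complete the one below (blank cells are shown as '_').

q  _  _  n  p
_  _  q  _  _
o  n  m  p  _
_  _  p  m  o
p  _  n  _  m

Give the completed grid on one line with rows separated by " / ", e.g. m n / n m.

Cell (r1,c3): row 1 has {n,p,q}; column 3 has {m,n,p,q} → o.
Cell (r2,c4): row 2 has {q}; column 4 has {m,n,p} → o.
Cell (r2,c5): row 2 has {o,q}; column 5 has {m,o,p} → n.
Cell (r3,c5): row 3 has {m,n,o,p}; column 5 has {m,n,o,p} → q.
Cell (r4,c1): row 4 has {m,o,p}; column 1 has {o,p,q} → n.
Cell (r4,c2): row 4 has {m,n,o,p}; column 2 has {n} → q.
Cell (r5,c2): row 5 has {m,n,p}; column 2 has {n,q} → o.
Cell (r5,c4): row 5 has {m,n,o,p}; column 4 has {m,n,o,p} → q.
Cell (r1,c2): row 1 has {n,o,p,q}; column 2 has {n,o,q} → m.
Cell (r2,c1): row 2 has {n,o,q}; column 1 has {n,o,p,q} → m.
Cell (r2,c2): row 2 has {m,n,o,q}; column 2 has {m,n,o,q} → p.

q m o n p / m p q o n / o n m p q / n q p m o / p o n q m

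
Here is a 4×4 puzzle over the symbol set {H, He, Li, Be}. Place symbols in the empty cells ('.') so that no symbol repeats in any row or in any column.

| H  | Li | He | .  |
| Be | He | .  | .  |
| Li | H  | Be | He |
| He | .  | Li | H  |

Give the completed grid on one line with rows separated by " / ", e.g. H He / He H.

At row 1, column 4: row 1 has {H,He,Li}; column 4 has {H,He}; that leaves Be.
At row 2, column 3: row 2 has {He,Be}; column 3 has {He,Li,Be}; that leaves H.
At row 2, column 4: row 2 has {H,He,Be}; column 4 has {H,He,Be}; that leaves Li.
At row 4, column 2: row 4 has {H,He,Li}; column 2 has {H,He,Li}; that leaves Be.

H Li He Be / Be He H Li / Li H Be He / He Be Li H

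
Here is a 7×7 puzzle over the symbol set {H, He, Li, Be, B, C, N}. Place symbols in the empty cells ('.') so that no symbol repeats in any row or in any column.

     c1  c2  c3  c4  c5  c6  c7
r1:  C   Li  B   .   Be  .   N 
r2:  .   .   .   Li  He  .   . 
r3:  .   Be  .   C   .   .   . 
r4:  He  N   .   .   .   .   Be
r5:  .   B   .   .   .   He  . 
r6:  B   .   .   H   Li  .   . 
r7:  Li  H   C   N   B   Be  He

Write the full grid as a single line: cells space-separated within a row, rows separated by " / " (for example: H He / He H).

C Li B He Be H N / Be C N Li He B H / H Be He C N Li B / He N Li B H C Be / N B H Be C He Li / B He Be H Li N C / Li H C N B Be He

(r1,c4) = He
(r1,c6) = H
(r2,c2) = C
(r4,c4) = B
(r5,c4) = Be
(r6,c2) = He
(r6,c7) = C
(r6,c6) = N
(r2,c6) = B
(r2,c7) = H
(r3,c6) = Li
(r3,c7) = B
(r4,c6) = C
(r5,c7) = Li
(r6,c3) = Be
(r2,c3) = N
(r4,c5) = H
(r5,c3) = H
(r2,c1) = Be
(r3,c3) = He
(r3,c5) = N
(r4,c3) = Li
(r5,c1) = N
(r5,c5) = C
(r3,c1) = H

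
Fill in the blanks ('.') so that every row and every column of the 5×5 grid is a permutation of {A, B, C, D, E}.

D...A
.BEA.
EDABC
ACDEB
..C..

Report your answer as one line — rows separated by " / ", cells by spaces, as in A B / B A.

D E B C A / C B E A D / E D A B C / A C D E B / B A C D E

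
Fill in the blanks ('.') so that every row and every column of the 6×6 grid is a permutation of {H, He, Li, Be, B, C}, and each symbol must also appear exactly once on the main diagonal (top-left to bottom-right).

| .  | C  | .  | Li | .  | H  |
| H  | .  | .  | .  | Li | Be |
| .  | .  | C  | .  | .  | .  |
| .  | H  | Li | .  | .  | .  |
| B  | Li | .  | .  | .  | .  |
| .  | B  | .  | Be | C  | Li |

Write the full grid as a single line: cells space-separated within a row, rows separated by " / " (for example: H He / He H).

(r2,c2) = He
(r2,c3) = B
(r2,c4) = C
(r3,c2) = Be
(r4,c4) = B
(r6,c1) = He
(r6,c3) = H
(r1,c1) = Be
(r1,c3) = He
(r1,c5) = B
(r3,c1) = Li
(r4,c1) = C
(r4,c6) = He
(r5,c3) = Be
(r5,c5) = H
(r5,c6) = C
(r3,c5) = He
(r3,c6) = B
(r4,c5) = Be
(r5,c4) = He
(r3,c4) = H

Be C He Li B H / H He B C Li Be / Li Be C H He B / C H Li B Be He / B Li Be He H C / He B H Be C Li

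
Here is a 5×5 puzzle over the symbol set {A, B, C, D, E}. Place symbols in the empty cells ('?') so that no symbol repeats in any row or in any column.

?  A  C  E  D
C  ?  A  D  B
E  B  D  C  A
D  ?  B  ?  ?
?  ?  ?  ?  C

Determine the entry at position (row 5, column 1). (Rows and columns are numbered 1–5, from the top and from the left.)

A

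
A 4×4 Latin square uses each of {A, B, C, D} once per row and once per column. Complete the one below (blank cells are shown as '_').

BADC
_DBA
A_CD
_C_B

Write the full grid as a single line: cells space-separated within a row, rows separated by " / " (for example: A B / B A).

(r2,c1) = C
(r3,c2) = B
(r4,c1) = D
(r4,c3) = A

B A D C / C D B A / A B C D / D C A B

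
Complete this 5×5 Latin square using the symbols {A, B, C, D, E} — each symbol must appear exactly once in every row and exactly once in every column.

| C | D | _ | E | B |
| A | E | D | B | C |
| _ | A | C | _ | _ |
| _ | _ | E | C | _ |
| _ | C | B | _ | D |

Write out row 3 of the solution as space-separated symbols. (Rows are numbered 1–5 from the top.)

row 1 has {B,C,D,E}; column 3 has {B,C,D,E} — only A is left for (r1,c3).
row 3 has {A,C}; column 4 has {B,C,E} — only D is left for (r3,c4).
row 3 has {A,C,D}; column 5 has {B,C,D} — only E is left for (r3,c5).
row 4 has {C,E}; column 2 has {A,C,D,E} — only B is left for (r4,c2).
row 4 has {B,C,E}; column 5 has {B,C,D,E} — only A is left for (r4,c5).
row 5 has {B,C,D}; column 1 has {A,C} — only E is left for (r5,c1).
row 5 has {B,C,D,E}; column 4 has {B,C,D,E} — only A is left for (r5,c4).
row 3 has {A,C,D,E}; column 1 has {A,C,E} — only B is left for (r3,c1).

B A C D E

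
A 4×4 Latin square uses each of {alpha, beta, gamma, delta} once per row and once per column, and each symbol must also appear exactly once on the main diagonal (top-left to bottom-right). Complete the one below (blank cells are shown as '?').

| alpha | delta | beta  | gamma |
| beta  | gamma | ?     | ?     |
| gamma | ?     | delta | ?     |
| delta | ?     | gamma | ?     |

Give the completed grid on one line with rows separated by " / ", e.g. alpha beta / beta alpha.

(r2,c3) = alpha
(r2,c4) = delta
(r4,c4) = beta
(r3,c4) = alpha
(r4,c2) = alpha
(r3,c2) = beta

alpha delta beta gamma / beta gamma alpha delta / gamma beta delta alpha / delta alpha gamma beta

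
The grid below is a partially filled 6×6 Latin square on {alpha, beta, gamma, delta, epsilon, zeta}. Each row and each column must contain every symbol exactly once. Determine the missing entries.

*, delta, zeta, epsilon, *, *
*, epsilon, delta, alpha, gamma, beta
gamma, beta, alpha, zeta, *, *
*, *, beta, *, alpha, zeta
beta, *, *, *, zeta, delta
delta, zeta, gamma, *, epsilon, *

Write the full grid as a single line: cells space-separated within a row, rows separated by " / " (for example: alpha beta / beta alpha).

alpha delta zeta epsilon beta gamma / zeta epsilon delta alpha gamma beta / gamma beta alpha zeta delta epsilon / epsilon gamma beta delta alpha zeta / beta alpha epsilon gamma zeta delta / delta zeta gamma beta epsilon alpha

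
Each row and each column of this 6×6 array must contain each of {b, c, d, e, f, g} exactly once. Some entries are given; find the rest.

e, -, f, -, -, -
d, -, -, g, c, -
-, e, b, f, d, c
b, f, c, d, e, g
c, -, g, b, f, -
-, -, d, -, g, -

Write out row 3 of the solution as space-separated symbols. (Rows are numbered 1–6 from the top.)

g e b f d c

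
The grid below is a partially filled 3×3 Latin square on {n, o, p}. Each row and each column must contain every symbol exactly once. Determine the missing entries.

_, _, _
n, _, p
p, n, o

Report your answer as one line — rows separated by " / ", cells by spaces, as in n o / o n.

o p n / n o p / p n o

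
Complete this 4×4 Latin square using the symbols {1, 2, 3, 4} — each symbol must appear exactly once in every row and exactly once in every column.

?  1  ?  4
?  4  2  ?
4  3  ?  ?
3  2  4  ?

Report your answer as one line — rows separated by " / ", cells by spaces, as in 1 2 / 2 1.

row 1 has {1,4}; column 1 has {3,4} — only 2 is left for (r1,c1).
row 1 has {1,2,4}; column 3 has {2,4} — only 3 is left for (r1,c3).
row 2 has {2,4}; column 1 has {2,3,4} — only 1 is left for (r2,c1).
row 2 has {1,2,4}; column 4 has {4} — only 3 is left for (r2,c4).
row 3 has {3,4}; column 3 has {2,3,4} — only 1 is left for (r3,c3).
row 3 has {1,3,4}; column 4 has {3,4} — only 2 is left for (r3,c4).
row 4 has {2,3,4}; column 4 has {2,3,4} — only 1 is left for (r4,c4).

2 1 3 4 / 1 4 2 3 / 4 3 1 2 / 3 2 4 1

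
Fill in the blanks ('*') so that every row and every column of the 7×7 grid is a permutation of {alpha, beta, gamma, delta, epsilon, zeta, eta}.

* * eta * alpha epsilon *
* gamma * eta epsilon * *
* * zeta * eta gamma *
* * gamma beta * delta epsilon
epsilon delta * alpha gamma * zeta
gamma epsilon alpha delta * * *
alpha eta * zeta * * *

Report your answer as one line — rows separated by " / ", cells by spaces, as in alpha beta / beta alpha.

beta zeta eta gamma alpha epsilon delta / zeta gamma delta eta epsilon alpha beta / delta beta zeta epsilon eta gamma alpha / eta alpha gamma beta zeta delta epsilon / epsilon delta beta alpha gamma eta zeta / gamma epsilon alpha delta beta zeta eta / alpha eta epsilon zeta delta beta gamma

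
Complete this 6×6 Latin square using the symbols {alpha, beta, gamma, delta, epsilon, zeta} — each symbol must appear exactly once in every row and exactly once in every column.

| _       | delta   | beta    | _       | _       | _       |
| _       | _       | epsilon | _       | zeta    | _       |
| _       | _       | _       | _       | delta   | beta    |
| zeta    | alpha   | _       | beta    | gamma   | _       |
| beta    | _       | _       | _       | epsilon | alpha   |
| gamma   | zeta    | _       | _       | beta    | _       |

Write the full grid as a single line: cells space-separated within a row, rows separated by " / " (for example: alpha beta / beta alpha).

epsilon delta beta gamma alpha zeta / delta beta epsilon alpha zeta gamma / alpha epsilon gamma zeta delta beta / zeta alpha delta beta gamma epsilon / beta gamma zeta delta epsilon alpha / gamma zeta alpha epsilon beta delta

(r1,c5): row 1 has {beta,delta}; column 5 has {beta,gamma,delta,epsilon,zeta}, so it must be alpha.
(r4,c3): row 4 has {alpha,beta,gamma,zeta}; column 3 has {beta,epsilon}, so it must be delta.
(r4,c6): row 4 has {alpha,beta,gamma,delta,zeta}; column 6 has {alpha,beta}, so it must be epsilon.
(r5,c2): row 5 has {alpha,beta,epsilon}; column 2 has {alpha,delta,zeta}, so it must be gamma.
(r5,c3): row 5 has {alpha,beta,gamma,epsilon}; column 3 has {beta,delta,epsilon}, so it must be zeta.
(r5,c4): row 5 has {alpha,beta,gamma,epsilon,zeta}; column 4 has {beta}, so it must be delta.
(r6,c3): row 6 has {beta,gamma,zeta}; column 3 has {beta,delta,epsilon,zeta}, so it must be alpha.
(r6,c4): row 6 has {alpha,beta,gamma,zeta}; column 4 has {beta,delta}, so it must be epsilon.
(r6,c6): row 6 has {alpha,beta,gamma,epsilon,zeta}; column 6 has {alpha,beta,epsilon}, so it must be delta.
(r1,c1): row 1 has {alpha,beta,delta}; column 1 has {beta,gamma,zeta}, so it must be epsilon.
(r2,c2): row 2 has {epsilon,zeta}; column 2 has {alpha,gamma,delta,zeta}, so it must be beta.
(r2,c6): row 2 has {beta,epsilon,zeta}; column 6 has {alpha,beta,delta,epsilon}, so it must be gamma.
(r3,c1): row 3 has {beta,delta}; column 1 has {beta,gamma,epsilon,zeta}, so it must be alpha.
(r3,c2): row 3 has {alpha,beta,delta}; column 2 has {alpha,beta,gamma,delta,zeta}, so it must be epsilon.
(r3,c3): row 3 has {alpha,beta,delta,epsilon}; column 3 has {alpha,beta,delta,epsilon,zeta}, so it must be gamma.
(r3,c4): row 3 has {alpha,beta,gamma,delta,epsilon}; column 4 has {beta,delta,epsilon}, so it must be zeta.
(r1,c4): row 1 has {alpha,beta,delta,epsilon}; column 4 has {beta,delta,epsilon,zeta}, so it must be gamma.
(r1,c6): row 1 has {alpha,beta,gamma,delta,epsilon}; column 6 has {alpha,beta,gamma,delta,epsilon}, so it must be zeta.
(r2,c1): row 2 has {beta,gamma,epsilon,zeta}; column 1 has {alpha,beta,gamma,epsilon,zeta}, so it must be delta.
(r2,c4): row 2 has {beta,gamma,delta,epsilon,zeta}; column 4 has {beta,gamma,delta,epsilon,zeta}, so it must be alpha.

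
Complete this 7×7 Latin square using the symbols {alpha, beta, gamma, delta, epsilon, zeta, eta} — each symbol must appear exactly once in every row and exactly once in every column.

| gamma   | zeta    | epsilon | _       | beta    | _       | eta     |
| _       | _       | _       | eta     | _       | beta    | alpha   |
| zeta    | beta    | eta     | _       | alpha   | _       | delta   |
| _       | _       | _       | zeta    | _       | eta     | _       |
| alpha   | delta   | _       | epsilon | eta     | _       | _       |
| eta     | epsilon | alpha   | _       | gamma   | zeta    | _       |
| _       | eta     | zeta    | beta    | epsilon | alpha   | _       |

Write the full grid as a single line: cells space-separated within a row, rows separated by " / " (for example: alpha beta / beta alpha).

gamma zeta epsilon alpha beta delta eta / epsilon gamma delta eta zeta beta alpha / zeta beta eta gamma alpha epsilon delta / beta alpha gamma zeta delta eta epsilon / alpha delta beta epsilon eta gamma zeta / eta epsilon alpha delta gamma zeta beta / delta eta zeta beta epsilon alpha gamma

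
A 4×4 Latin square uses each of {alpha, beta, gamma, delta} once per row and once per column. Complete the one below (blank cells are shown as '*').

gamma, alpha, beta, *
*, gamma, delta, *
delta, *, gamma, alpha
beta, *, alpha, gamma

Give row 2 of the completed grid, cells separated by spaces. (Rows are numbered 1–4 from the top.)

alpha gamma delta beta

row 1 has {alpha,beta,gamma}; column 4 has {alpha,gamma} — only delta is left for (r1,c4).
row 2 has {gamma,delta}; column 1 has {beta,gamma,delta} — only alpha is left for (r2,c1).
row 2 has {alpha,gamma,delta}; column 4 has {alpha,gamma,delta} — only beta is left for (r2,c4).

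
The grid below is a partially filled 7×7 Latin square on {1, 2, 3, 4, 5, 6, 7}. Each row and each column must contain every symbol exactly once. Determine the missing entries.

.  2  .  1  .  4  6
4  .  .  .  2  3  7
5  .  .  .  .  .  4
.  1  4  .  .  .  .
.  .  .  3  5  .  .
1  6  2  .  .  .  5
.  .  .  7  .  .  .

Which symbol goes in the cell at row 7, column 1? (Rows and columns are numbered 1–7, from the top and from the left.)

2

row 2 has {2,3,4,7}; column 2 has {1,2,6} — only 5 is left for (r2,c2).
row 2 has {2,3,4,5,7}; column 4 has {1,3,7} — only 6 is left for (r2,c4).
row 3 has {4,5}; column 4 has {1,3,6,7} — only 2 is left for (r3,c4).
row 4 has {1,4}; column 4 has {1,2,3,6,7} — only 5 is left for (r4,c4).
row 6 has {1,2,5,6}; column 4 has {1,2,3,5,6,7} — only 4 is left for (r6,c4).
row 6 has {1,2,4,5,6}; column 6 has {3,4} — only 7 is left for (r6,c6).
row 2 has {2,3,4,5,6,7}; column 3 has {2,4} — only 1 is left for (r2,c3).
row 6 has {1,2,4,5,6,7}; column 5 has {2,5} — only 3 is left for (r6,c5).
row 1 has {1,2,4,6}; column 5 has {2,3,5} — only 7 is left for (r1,c5).
row 4 has {1,4,5}; column 5 has {2,3,5,7} — only 6 is left for (r4,c5).
row 4 has {1,4,5,6}; column 6 has {3,4,7} — only 2 is left for (r4,c6).
row 4 has {1,2,4,5,6}; column 7 has {4,5,6,7} — only 3 is left for (r4,c7).
row 1 has {1,2,4,6,7}; column 1 has {1,4,5} — only 3 is left for (r1,c1).
row 1 has {1,2,3,4,6,7}; column 3 has {1,2,4} — only 5 is left for (r1,c3).
row 3 has {2,4,5}; column 5 has {2,3,5,6,7} — only 1 is left for (r3,c5).
row 3 has {1,2,4,5}; column 6 has {2,3,4,7} — only 6 is left for (r3,c6).
row 4 has {1,2,3,4,5,6}; column 1 has {1,3,4,5} — only 7 is left for (r4,c1).
row 5 has {3,5}; column 6 has {2,3,4,6,7} — only 1 is left for (r5,c6).
row 5 has {1,3,5}; column 7 has {3,4,5,6,7} — only 2 is left for (r5,c7).
row 7 has {7}; column 5 has {1,2,3,5,6,7} — only 4 is left for (r7,c5).
row 7 has {4,7}; column 6 has {1,2,3,4,6,7} — only 5 is left for (r7,c6).
row 7 has {4,5,7}; column 7 has {2,3,4,5,6,7} — only 1 is left for (r7,c7).
row 5 has {1,2,3,5}; column 1 has {1,3,4,5,7} — only 6 is left for (r5,c1).
row 5 has {1,2,3,5,6}; column 3 has {1,2,4,5} — only 7 is left for (r5,c3).
row 7 has {1,4,5,7}; column 1 has {1,3,4,5,6,7} — only 2 is left for (r7,c1).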